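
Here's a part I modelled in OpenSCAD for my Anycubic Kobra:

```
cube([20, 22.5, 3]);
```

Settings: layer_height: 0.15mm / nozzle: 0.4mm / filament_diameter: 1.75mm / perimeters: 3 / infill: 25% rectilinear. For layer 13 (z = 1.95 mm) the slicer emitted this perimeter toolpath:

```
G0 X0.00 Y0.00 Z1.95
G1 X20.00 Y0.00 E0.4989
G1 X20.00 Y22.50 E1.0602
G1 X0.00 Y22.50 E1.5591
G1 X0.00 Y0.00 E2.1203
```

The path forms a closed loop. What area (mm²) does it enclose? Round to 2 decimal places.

450.00 mm²

Apply the shoelace formula to the sequence of (X, Y) vertices; enclosed area = 450.00 mm².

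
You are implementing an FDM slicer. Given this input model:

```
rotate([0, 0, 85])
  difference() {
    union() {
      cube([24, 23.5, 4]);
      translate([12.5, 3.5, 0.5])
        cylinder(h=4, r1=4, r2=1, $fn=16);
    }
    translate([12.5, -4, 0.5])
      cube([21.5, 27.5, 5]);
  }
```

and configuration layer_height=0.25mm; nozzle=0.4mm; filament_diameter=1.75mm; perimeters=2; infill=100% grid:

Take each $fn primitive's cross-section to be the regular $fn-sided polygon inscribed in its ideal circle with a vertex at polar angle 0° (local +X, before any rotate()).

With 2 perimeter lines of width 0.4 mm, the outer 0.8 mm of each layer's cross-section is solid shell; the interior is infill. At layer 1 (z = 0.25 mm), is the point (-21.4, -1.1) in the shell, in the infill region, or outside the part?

At z = 0.25 mm: the cube (footprint 24×23.5) is included at this height; the cone at (12.5, 3.5) is absent (z outside [0.5, 4.5]); Taking the union: only the 24×23.5 cube is present, so the union is just that shape — 1 connected region; the cube at (12.5, -4) is absent (z outside [0.5, 5.5]); After the difference (first − rest): none of the subtracted shapes is present at this height, so the result so far is unchanged — 1 connected region; (whole slice rotated 85° about Z — lengths, areas and connectivity unchanged). Overall, the cross-section is a single solid region. Undo the 85° rotation: the query point maps to (-2.961, 21.223) in the un-rotated model frame. The nearest boundary edge runs (0.00, 23.50)→(0.00, 0.00); distance from the point to it = 2.96 mm. The point is not inside any of the regions above, so it lies outside the cross-section (2.96 mm from the nearest boundary).

outside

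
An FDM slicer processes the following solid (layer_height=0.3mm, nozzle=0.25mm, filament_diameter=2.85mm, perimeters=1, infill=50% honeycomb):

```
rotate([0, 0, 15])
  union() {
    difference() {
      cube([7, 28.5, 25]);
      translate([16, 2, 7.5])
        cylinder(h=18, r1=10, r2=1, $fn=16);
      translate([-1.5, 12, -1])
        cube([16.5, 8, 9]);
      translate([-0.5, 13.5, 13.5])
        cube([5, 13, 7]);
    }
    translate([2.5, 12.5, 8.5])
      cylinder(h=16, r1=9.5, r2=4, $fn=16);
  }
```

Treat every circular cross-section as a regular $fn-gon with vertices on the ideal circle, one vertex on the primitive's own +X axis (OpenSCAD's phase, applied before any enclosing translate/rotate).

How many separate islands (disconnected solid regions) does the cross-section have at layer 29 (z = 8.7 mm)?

1

At z = 8.7 mm: the cube is present — its section is the full 7×28.5 rectangle; the cone at (16, 2) (r1=10→r2=1) has section circumradius 9.400 here — a regular 16-gon; the cube at (-1.5, 12) is absent (z outside [-1, 8]); the cube at (-0.5, 13.5) is absent (z outside [13.5, 20.5]); After the difference (first − rest): starting from the 7×28.5 cube, the cone at (16, 2) partially overlaps it — only the 0.80 mm² overlap (of its 270.51 mm²) is removed, clipping the outline — 1 connected region; the cone at (2.5, 12.5) contributes a regular 16-gon of circumradius 9.431 (interpolated between r1=9.5 and r2=4 at t=0.012); Taking the union: the regions partially overlap (shared area 126.39 mm²), so overlapping operands fuse into one piece — 1 connected region; (whole slice rotated 15° about Z — lengths, areas and connectivity unchanged). Overall, the cross-section is a single solid region. Island count = 1.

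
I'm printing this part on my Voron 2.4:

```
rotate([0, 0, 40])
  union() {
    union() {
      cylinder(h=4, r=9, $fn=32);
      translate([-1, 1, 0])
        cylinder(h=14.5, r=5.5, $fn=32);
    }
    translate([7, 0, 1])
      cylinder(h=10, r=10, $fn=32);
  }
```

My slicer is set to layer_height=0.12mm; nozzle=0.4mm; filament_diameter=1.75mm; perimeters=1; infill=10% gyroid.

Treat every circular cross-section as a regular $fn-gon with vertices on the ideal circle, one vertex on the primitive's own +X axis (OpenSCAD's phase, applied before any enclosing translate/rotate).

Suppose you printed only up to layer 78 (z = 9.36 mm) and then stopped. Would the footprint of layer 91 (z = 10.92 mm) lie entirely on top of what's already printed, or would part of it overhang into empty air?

entirely on top

Compare the two slices. At z = 9.36: the cylinder is not intersected at this z (z outside [0, 4]); the r=5.5 cylinder at (-1, 1) contributes a regular 32-gon of circumradius 5.5 (area = (32/2)·5.500²·sin(360°/32) = 94.42 mm²); Taking the union: only the r=5.5 cylinder at (-1, 1) is present, so the union is just that shape — area = 94.42 mm²; the r=10 cylinder at (7, 0) gives a regular 32-gon of circumradius 10 (constant along its height) (area = (32/2)·10.000²·sin(360°/32) = 312.14 mm²); Combining (union): the regions partially overlap — summed areas 406.57 mm² minus the doubly-counted overlap 62.31 mm² gives 344.26 mm² — area = 344.26 mm²; (whole slice rotated 40° about Z — lengths, areas and connectivity unchanged). At z = 10.92: the cylinder is not intersected at this z (z outside [0, 4]); the r=5.5 cylinder at (-1, 1) gives a regular 32-gon of circumradius 5.5 (constant along its height) (area = (32/2)·5.500²·sin(360°/32) = 94.42 mm²); Taking the union: only the r=5.5 cylinder at (-1, 1) is present, so the union is just that shape — area = 94.42 mm²; the r=10 cylinder at (7, 0) contributes a regular 32-gon of circumradius 10 (area = (32/2)·10.000²·sin(360°/32) = 312.14 mm²); Merging all regions: the regions partially overlap — summed areas 406.57 mm² minus the doubly-counted overlap 62.31 mm² gives 344.26 mm² — area = 344.26 mm²; (rotated 40° about Z; rotation is an isometry so areas/perimeters/island counts are preserved). Checking containment: the cross-section at z = 10.92 is a subset of the cross-section at z = 9.36.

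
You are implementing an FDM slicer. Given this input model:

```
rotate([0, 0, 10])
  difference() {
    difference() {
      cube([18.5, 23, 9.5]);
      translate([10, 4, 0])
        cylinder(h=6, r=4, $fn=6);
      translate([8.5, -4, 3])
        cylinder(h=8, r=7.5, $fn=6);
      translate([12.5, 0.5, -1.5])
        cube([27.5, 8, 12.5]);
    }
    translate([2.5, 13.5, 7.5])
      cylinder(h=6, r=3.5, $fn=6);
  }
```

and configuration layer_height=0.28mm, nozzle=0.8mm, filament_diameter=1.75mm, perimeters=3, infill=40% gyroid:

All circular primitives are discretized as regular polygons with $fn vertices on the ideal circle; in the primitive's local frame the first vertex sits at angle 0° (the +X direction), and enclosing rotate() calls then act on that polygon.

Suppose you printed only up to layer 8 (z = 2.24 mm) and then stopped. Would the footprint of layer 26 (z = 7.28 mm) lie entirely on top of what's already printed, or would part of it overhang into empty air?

Compare the two slices. At z = 2.24: the 18.5×23 cube contributes its full rectangle (area 425.50 mm²); the r=4 cylinder at (10, 4) contributes a regular 6-gon of circumradius 4 (area = (6/2)·4.000²·sin(360°/6) = 41.57 mm²); the cylinder at (8.5, -4) does not reach this height (z outside [3, 11]); the cube at (12.5, 0.5) is present — its section is the full 27.5×8 rectangle (area 220.00 mm²); After the difference (first − rest): starting from the 18.5×23 cube (425.50 mm²), the r=4 cylinder at (10, 4) lies wholly inside it (removes its full 41.57 mm² and its 24.00 mm outline becomes a hole wall); the 27.5×8 cube at (12.5, 0.5) partially overlaps it — only the 44.10 mm² overlap (of its 220.00 mm²) is removed, clipping the outline — area = 339.83 mm²; the cylinder at (2.5, 13.5) is absent (z outside [7.5, 13.5]); Subtracting the remaining from the first: none of the subtracted shapes is present at this height, so the result so far is unchanged — area = 339.83 mm²; (rotated 10° about Z; rotation is an isometry so areas/perimeters/island counts are preserved). At z = 7.28: the 18.5×23 cube contributes its full rectangle (area 425.50 mm²); the cylinder at (10, 4) does not reach this height (z outside [0, 6]); the r=7.5 cylinder at (8.5, -4) contributes a regular 6-gon of circumradius 7.5 (area = (6/2)·7.500²·sin(360°/6) = 146.14 mm²); the cube at (12.5, 0.5) is present — its section is the full 27.5×8 rectangle (area 220.00 mm²); After the difference (first − rest): starting from the 18.5×23 cube (425.50 mm²), the r=7.5 cylinder at (8.5, -4) partially overlaps it — only the 22.31 mm² overlap (of its 146.14 mm²) is removed, clipping the outline; the 27.5×8 cube at (12.5, 0.5) partially overlaps it — only the 47.30 mm² overlap (of its 220.00 mm²) is removed, clipping the outline — area = 355.90 mm²; the cylinder at (2.5, 13.5) is not intersected at this z (z outside [7.5, 13.5]); Subtracting the remaining from the first: none of the subtracted shapes is present at this height, so that combined region is unchanged — area = 355.90 mm²; (rotated 10° about Z; rotation is an isometry so areas/perimeters/island counts are preserved). Checking containment: at z = 7.28 the cross-section extends beyond the z = 2.24 cross-section by about 28.02 mm².

part overhangs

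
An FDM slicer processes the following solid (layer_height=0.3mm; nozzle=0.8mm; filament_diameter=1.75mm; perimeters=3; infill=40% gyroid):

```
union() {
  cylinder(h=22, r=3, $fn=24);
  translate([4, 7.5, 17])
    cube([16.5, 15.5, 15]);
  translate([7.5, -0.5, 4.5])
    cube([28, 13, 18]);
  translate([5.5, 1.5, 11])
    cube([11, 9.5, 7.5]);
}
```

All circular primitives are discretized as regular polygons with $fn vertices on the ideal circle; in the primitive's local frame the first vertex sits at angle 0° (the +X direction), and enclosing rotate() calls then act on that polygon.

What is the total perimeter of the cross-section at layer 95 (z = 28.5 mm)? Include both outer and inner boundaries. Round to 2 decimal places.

64.00 mm

At z = 28.5 mm: the cylinder does not reach this height (z outside [0, 22]); the cube at (4, 7.5) (footprint 16.5×15.5) is included at this height (perimeter 64.00 mm); the cube at (7.5, -0.5) is absent (z outside [4.5, 22.5]); the cube at (5.5, 1.5) is not intersected at this z (z outside [11, 18.5]); Taking the union: only the 16.5×15.5 cube at (4, 7.5) is present, so the union is just that shape — boundary = 64.00 mm. Overall, the cross-section is a single solid region. Total boundary length (outer) = 64.00 mm.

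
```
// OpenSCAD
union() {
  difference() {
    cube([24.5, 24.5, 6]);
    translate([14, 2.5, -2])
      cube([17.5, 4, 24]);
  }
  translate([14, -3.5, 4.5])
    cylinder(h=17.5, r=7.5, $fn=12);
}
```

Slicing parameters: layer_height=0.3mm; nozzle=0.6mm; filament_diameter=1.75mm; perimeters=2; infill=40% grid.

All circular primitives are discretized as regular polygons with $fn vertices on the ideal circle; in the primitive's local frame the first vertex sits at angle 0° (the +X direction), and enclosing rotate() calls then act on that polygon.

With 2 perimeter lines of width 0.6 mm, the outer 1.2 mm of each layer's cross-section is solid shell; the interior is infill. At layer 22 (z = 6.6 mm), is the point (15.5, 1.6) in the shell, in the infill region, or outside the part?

At z = 6.6 mm: the cube is not intersected at this z (z outside [0, 6]); the cube at (14, 2.5) (footprint 17.5×4) is included at this height; After the difference (first − rest): the first operand is absent here, so nothing remains; the r=7.5 cylinder at (14, -3.5) contributes a regular 12-gon of circumradius 7.5; Combining (union): only the r=7.5 cylinder at (14, -3.5) is present, so the union is just that shape — 1 connected region. Overall, the cross-section is a single solid region. The nearest boundary edge runs (17.75, 3.00)→(14.00, 4.00); distance from the point to it = 1.93 mm. The point is inside the cross-section and 1.93 mm from the nearest boundary — more than the 1.2 mm shell width (2 × 0.6), so it's in the infill interior.

infill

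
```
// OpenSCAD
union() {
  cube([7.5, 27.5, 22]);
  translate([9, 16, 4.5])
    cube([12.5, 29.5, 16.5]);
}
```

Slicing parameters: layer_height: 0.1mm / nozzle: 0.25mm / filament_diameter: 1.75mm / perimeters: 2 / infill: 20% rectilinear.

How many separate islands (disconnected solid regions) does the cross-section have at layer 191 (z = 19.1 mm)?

2

At z = 19.1 mm: the cube is present — its section is the full 7.5×27.5 rectangle; the cube at (9, 16) (footprint 12.5×29.5) is included at this height; Combining (union): the 2 present regions are separate (no shared area or edge), so areas and boundary lengths simply add and each stays a separate island — 2 connected regions. Overall, the cross-section has 2 separate islands. Island count = 2.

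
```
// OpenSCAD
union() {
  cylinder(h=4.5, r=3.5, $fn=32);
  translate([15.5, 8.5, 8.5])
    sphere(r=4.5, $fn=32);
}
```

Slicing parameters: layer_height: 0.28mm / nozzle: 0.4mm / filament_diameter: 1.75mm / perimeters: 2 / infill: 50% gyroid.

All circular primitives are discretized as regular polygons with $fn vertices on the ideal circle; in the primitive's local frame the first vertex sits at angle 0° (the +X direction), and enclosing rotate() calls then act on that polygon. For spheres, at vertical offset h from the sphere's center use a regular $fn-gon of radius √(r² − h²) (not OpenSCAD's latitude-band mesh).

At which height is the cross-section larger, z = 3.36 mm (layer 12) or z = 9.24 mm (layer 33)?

Layer 12 (z = 3.36): the cylinder: section is a regular 32-gon, circumradius r=3.5 (area = (32/2)·3.500²·sin(360°/32) = 38.24 mm²); the sphere at (15.5, 8.5) does not reach this height (|z−center|=5.140 > r=4.5); Merging all regions: only the r=3.5 cylinder is present, so the union is just that shape — area = 38.24 mm². So its area = 38.24 mm². Layer 33 (z = 9.24): the cylinder does not reach this height (z outside [0, 4.5]); the r=4.5 sphere at (15.5, 8.5) contributes a regular 32-gon of circumradius √(4.5²−0.74²) = 4.439 (area = (32/2)·4.439²·sin(360°/32) = 61.50 mm²); Combining (union): only the r=4.5 sphere at (15.5, 8.5) is present, so the union is just that shape — area = 61.50 mm². So its area = 61.50 mm². Layer 33 is larger (61.50 vs 38.24 mm²).

layer 33 (z = 9.24 mm)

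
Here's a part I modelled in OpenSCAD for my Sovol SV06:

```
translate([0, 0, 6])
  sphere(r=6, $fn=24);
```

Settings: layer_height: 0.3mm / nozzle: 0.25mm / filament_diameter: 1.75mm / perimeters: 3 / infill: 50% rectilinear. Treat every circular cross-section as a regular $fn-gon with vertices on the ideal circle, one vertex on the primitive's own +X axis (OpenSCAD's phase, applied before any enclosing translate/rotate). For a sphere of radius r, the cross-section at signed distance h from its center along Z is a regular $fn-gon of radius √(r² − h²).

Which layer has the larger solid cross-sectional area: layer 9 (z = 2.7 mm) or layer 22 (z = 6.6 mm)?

layer 22 (z = 6.6 mm)

Layer 9 (z = 2.7): the r=6 sphere slices to a regular 24-gon of circumradius 5.011 (√(r²−h²) with h=3.3 from center) (area = (24/2)·5.011²·sin(360°/24) = 77.99 mm²). So its area = 77.99 mm². Layer 22 (z = 6.6): the sphere: section is a regular 24-gon, circumradius = √(r²−h²) = √(6²−0.6²) = 5.970 (area = (24/2)·5.970²·sin(360°/24) = 110.69 mm²). So its area = 110.69 mm². Layer 22 is larger (110.69 vs 77.99 mm²).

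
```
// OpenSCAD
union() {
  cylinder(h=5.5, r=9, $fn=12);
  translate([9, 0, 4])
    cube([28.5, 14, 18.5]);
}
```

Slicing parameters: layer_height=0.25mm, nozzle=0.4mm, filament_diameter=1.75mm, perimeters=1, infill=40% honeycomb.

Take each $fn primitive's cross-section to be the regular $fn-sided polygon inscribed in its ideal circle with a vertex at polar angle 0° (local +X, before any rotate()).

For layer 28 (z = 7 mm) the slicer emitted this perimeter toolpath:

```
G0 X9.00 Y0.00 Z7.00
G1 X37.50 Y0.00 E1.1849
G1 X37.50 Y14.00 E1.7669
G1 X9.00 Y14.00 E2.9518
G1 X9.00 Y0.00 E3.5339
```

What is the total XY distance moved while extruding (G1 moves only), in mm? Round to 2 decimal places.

Sum the Euclidean lengths of each G1 segment: total = 85.00 mm.

85.00 mm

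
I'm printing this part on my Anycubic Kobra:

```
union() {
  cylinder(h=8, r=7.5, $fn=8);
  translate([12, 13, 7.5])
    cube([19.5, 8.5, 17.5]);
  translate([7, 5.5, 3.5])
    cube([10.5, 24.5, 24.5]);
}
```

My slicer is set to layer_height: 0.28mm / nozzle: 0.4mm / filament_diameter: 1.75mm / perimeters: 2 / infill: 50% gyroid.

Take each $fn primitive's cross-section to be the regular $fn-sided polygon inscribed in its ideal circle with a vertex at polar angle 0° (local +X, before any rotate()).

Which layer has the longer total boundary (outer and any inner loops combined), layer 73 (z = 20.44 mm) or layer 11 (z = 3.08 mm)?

layer 73 (z = 20.44 mm)

Layer 73 (z = 20.44): the cylinder is absent (z outside [0, 8]); the 19.5×8.5 cube at (12, 13) contributes its full rectangle (perimeter 56.00 mm); the 10.5×24.5 cube at (7, 5.5) contributes its full rectangle (perimeter 70.00 mm); Combining (union): the regions partially overlap (shared area 46.75 mm²), so the edge portions inside another operand are dropped and the merged outline is re-measured after clipping — boundary = 98.00 mm. So its perimeter = 98.00 mm. Layer 11 (z = 3.08): the cylinder: section is a regular 8-gon, circumradius r=7.5 (perimeter = 2·8·7.500·sin(180°/8) = 45.92 mm); the cube at (12, 13) is not intersected at this z (z outside [7.5, 25]); the cube at (7, 5.5) is absent (z outside [3.5, 28]); Taking the union: only the r=7.5 cylinder is present, so the union is just that shape — boundary = 45.92 mm. So its perimeter = 45.92 mm. Layer 73 is larger (98.00 vs 45.92 mm).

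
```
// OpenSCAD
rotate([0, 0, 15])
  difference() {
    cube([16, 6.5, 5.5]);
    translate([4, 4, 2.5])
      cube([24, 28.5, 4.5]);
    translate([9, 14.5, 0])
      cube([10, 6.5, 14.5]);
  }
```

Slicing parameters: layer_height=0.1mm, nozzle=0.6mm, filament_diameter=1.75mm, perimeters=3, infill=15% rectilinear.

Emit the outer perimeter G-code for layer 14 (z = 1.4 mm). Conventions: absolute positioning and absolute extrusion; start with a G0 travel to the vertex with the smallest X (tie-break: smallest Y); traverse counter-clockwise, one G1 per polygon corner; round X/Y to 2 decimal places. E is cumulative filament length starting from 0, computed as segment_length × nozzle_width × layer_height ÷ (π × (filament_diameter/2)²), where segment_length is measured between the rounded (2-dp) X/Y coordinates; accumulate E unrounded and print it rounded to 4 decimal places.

G0 X-1.68 Y6.28 Z1.40
G1 X0.00 Y0.00 E0.1622
G1 X15.45 Y4.14 E0.5612
G1 X13.77 Y10.42 E0.7233
G1 X-1.68 Y6.28 E1.1223

At z = 1.4 mm: the 16×6.5 cube contributes its full rectangle; the cube at (4, 4) is absent (z outside [2.5, 7]); the 10×6.5 cube at (9, 14.5) contributes its full rectangle; After the difference (first − rest): starting from the 16×6.5 cube, the 10×6.5 cube at (9, 14.5) misses the remaining region (no effect) — 1 connected region; (whole slice rotated 15° about Z — lengths, areas and connectivity unchanged). The outline is a single polygon with 4 vertices. Extrusion per mm of travel: 0.6 × 0.1 / (π × 0.875²) = 0.024945. Accumulating E over each segment gives final E = 1.1223.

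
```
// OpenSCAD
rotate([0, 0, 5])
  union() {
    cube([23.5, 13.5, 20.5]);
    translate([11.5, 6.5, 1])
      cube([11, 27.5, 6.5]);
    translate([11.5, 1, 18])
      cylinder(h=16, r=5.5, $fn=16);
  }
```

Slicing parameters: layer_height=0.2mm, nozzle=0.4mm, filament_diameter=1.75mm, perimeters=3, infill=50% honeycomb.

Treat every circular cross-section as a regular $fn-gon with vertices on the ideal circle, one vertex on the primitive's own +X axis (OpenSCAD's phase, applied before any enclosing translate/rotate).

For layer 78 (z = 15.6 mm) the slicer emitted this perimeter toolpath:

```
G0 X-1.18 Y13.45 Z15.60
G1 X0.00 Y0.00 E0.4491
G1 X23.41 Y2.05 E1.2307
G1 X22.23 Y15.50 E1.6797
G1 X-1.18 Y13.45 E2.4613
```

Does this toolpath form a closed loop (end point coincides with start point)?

Start point (G0): (-1.18, 13.45). End point (last G1): the path returns to the start — closed.

yes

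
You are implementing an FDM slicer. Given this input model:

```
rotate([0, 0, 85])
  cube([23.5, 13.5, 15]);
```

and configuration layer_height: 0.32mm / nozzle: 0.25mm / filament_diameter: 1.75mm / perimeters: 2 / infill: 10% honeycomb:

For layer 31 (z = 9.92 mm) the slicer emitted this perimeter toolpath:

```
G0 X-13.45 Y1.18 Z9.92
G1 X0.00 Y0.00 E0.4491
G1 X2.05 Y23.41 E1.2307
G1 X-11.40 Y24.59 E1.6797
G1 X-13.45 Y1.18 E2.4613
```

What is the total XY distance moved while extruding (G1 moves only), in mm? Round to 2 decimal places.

74.00 mm

Sum the Euclidean lengths of each G1 segment: total = 74.00 mm.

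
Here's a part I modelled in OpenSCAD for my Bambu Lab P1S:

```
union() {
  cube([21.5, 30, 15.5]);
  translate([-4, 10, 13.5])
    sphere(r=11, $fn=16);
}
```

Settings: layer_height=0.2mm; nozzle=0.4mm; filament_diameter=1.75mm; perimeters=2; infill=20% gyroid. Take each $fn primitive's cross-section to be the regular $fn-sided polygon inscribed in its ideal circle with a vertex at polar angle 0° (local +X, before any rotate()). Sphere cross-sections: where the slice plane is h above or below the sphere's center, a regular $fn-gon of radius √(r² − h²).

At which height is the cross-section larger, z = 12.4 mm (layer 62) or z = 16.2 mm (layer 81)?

Layer 62 (z = 12.4): the 21.5×30 cube contributes its full rectangle (area 645.00 mm²); the r=11 sphere at (-4, 10) slices to a regular 16-gon of circumradius 10.945 (√(r²−h²) with h=1.1 from center) (area = (16/2)·10.945²·sin(360°/16) = 366.73 mm²); Taking the union: the regions partially overlap — summed areas 1011.73 mm² minus the doubly-counted overlap 98.96 mm² gives 912.78 mm² — area = 912.78 mm². So its area = 912.78 mm². Layer 81 (z = 16.2): the cube does not reach this height (z outside [0, 15.5]); the sphere at (-4, 10): section is a regular 16-gon, circumradius = √(r²−h²) = √(11²−2.7²) = 10.663 (area = (16/2)·10.663²·sin(360°/16) = 348.12 mm²); Combining (union): only the r=11 sphere at (-4, 10) is present, so the union is just that shape — area = 348.12 mm². So its area = 348.12 mm². Layer 62 is larger (912.78 vs 348.12 mm²).

layer 62 (z = 12.4 mm)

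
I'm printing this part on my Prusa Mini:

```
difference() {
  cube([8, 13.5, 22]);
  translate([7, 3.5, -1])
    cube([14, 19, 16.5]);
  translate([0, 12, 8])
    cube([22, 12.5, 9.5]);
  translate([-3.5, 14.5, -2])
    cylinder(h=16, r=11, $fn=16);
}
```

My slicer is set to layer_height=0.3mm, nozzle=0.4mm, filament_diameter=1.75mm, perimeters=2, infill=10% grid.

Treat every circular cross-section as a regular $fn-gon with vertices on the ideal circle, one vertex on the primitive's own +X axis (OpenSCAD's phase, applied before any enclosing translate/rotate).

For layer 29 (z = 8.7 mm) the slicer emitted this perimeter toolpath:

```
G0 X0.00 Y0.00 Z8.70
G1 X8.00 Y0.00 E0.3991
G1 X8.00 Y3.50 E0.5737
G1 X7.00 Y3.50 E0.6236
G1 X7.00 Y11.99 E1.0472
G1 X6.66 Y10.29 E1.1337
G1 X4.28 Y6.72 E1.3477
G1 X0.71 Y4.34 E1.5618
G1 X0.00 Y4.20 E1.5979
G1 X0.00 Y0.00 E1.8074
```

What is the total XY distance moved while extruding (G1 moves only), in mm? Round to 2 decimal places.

Sum the Euclidean lengths of each G1 segment: total = 36.23 mm.

36.23 mm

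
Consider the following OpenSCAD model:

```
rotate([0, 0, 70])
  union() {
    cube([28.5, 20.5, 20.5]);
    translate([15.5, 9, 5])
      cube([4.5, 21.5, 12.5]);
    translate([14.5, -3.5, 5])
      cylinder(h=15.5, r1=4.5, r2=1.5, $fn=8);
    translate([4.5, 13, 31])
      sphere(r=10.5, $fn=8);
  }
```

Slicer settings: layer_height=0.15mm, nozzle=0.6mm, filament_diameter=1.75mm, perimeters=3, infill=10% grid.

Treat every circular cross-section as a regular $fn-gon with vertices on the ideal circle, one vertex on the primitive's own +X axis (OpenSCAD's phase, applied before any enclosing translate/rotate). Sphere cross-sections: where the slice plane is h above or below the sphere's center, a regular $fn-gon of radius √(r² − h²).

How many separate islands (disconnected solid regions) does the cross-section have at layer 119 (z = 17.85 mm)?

At z = 17.85 mm: the cube (footprint 28.5×20.5) is included at this height; the cube at (15.5, 9) is not intersected at this z (z outside [5, 17.5]); the cone at (14.5, -3.5): at t=0.829 of its height the radius interpolates to r₁+(r₂−r₁)t = 2.013, giving a regular 8-gon of that circumradius; the sphere at (4.5, 13) is not intersected at this z (|z−center|=13.150 > r=10.5); Merging all regions: the 2 present regions are separate (no shared area or edge), so areas and boundary lengths simply add and each stays a separate island — 2 connected regions; (whole slice rotated 70° about Z — lengths, areas and connectivity unchanged). Overall, the cross-section has 2 separate islands. Island count = 2.

2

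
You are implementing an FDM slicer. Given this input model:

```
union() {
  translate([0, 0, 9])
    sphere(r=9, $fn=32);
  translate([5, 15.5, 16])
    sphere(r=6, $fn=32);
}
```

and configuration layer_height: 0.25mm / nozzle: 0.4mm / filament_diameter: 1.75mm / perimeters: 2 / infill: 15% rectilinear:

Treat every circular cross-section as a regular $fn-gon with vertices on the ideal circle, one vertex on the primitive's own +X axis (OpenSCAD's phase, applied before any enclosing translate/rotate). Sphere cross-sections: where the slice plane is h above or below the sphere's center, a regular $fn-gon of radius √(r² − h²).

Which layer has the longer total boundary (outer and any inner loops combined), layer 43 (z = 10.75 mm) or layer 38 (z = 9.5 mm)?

layer 43 (z = 10.75 mm)

Layer 43 (z = 10.75): the sphere: section is a regular 32-gon, circumradius = √(r²−h²) = √(9²−1.75²) = 8.828 (perimeter = 2·32·8.828·sin(180°/32) = 55.38 mm); the sphere at (5, 15.5): section is a regular 32-gon, circumradius = √(r²−h²) = √(6²−5.25²) = 2.905 (perimeter = 2·32·2.905·sin(180°/32) = 18.22 mm); Merging all regions: the 2 present regions are separate (no shared area or edge), so areas and boundary lengths simply add and each stays a separate island — boundary = 73.60 mm. So its perimeter = 73.60 mm. Layer 38 (z = 9.5): the r=9 sphere contributes a regular 32-gon of circumradius √(9²−0.5²) = 8.986 (perimeter = 2·32·8.986·sin(180°/32) = 56.37 mm); the sphere at (5, 15.5) is absent (|z−center|=6.500 > r=6); Taking the union: only the r=9 sphere is present, so the union is just that shape — boundary = 56.37 mm. So its perimeter = 56.37 mm. Layer 43 is larger (73.60 vs 56.37 mm).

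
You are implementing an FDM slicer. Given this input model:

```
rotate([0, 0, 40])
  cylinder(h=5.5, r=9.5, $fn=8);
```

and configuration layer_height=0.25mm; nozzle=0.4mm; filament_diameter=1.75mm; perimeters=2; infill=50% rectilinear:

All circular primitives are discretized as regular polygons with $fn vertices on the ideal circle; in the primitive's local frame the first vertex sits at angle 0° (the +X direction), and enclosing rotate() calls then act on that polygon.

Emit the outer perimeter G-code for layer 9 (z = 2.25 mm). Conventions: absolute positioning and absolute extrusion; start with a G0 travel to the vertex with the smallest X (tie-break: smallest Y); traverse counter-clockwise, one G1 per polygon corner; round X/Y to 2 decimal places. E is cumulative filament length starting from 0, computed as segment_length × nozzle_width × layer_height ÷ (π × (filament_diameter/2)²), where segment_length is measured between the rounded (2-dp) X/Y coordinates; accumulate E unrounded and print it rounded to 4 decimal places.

At z = 2.25 mm: the cylinder: section is a regular 8-gon, circumradius r=9.5; (rotated 40° about Z; rotation is an isometry so areas/perimeters/island counts are preserved). The outline is a single polygon with 8 vertices. Extrusion per mm of travel: 0.4 × 0.25 / (π × 0.875²) = 0.041575. Accumulating E over each segment gives final E = 2.4184.

G0 X-9.46 Y0.83 Z2.25
G1 X-7.28 Y-6.11 E0.3024
G1 X-0.83 Y-9.46 E0.6046
G1 X6.11 Y-7.28 E0.9070
G1 X9.46 Y-0.83 E1.2092
G1 X7.28 Y6.11 E1.5116
G1 X0.83 Y9.46 E1.8138
G1 X-6.11 Y7.28 E2.1162
G1 X-9.46 Y0.83 E2.4184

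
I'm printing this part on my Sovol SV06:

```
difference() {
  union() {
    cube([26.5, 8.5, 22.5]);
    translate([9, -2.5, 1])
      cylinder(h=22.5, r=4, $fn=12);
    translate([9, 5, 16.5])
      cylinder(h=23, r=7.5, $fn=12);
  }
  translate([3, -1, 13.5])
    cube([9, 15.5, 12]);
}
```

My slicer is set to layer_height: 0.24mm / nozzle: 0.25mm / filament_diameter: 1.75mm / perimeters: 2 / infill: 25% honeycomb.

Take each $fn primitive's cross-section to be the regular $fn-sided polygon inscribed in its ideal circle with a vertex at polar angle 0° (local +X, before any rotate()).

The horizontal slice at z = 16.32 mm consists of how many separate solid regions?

At z = 16.32 mm: the cube is present — its section is the full 26.5×8.5 rectangle; the r=4 cylinder at (9, -2.5) gives a regular 12-gon of circumradius 4 (constant along its height); the cylinder at (9, 5) is absent (z outside [16.5, 39.5]); Merging all regions: the regions partially overlap (shared area 5.86 mm²), so overlapping operands fuse into one piece — 1 connected region; the cube at (3, -1) is present — its section is the full 9×15.5 rectangle; Subtracting the remaining from the first: starting from the result so far, the 9×15.5 cube at (3, -1) partially overlaps it — only the 82.87 mm² overlap (of its 139.50 mm²) is removed, clipping the outline — 3 connected regions. The result has 3 disconnected regions.

3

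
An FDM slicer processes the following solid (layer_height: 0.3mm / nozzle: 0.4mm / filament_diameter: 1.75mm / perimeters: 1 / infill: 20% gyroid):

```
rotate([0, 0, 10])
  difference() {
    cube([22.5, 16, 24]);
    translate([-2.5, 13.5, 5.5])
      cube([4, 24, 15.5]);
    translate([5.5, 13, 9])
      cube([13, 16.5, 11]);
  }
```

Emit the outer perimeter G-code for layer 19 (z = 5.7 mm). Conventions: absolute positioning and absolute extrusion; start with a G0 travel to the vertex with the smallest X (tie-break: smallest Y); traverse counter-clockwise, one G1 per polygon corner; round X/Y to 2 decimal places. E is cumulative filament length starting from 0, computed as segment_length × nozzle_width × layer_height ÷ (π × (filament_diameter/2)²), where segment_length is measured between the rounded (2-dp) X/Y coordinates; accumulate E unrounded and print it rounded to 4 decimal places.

G0 X-2.34 Y13.29 Z5.70
G1 X0.00 Y0.00 E0.6732
G1 X22.16 Y3.91 E1.7959
G1 X19.38 Y19.66 E2.5938
G1 X-1.30 Y16.02 E3.6414
G1 X-0.87 Y13.56 E3.7660
G1 X-2.34 Y13.29 E3.8405

At z = 5.7 mm: the cube (footprint 22.5×16) is included at this height; the cube at (-2.5, 13.5) is present — its section is the full 4×24 rectangle; the cube at (5.5, 13) is absent (z outside [9, 20]); Taking the first minus the rest: starting from the 22.5×16 cube, the 4×24 cube at (-2.5, 13.5) partially overlaps it — only the 3.75 mm² overlap (of its 96.00 mm²) is removed, clipping the outline — 1 connected region; (rotated 10° about Z; rotation is an isometry so areas/perimeters/island counts are preserved). The outline is a single polygon with 6 vertices. Extrusion per mm of travel: 0.4 × 0.3 / (π × 0.875²) = 0.049890. Accumulating E over each segment gives final E = 3.8405.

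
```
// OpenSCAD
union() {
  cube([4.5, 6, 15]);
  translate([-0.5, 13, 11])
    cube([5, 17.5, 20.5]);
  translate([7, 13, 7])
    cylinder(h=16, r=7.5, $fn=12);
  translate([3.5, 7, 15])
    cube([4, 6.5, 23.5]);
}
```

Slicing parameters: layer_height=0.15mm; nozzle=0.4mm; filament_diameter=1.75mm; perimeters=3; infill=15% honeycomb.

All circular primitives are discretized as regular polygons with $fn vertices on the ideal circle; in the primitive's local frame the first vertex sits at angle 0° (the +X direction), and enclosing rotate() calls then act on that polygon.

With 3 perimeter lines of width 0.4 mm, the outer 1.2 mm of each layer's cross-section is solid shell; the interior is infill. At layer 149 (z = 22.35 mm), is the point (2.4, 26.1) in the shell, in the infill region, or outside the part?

At z = 22.35 mm: the cube is absent (z outside [0, 15]); the cube at (-0.5, 13) is present — its section is the full 5×17.5 rectangle; the r=7.5 cylinder at (7, 13) contributes a regular 12-gon of circumradius 7.5; the cube at (3.5, 7) is present — its section is the full 4×6.5 rectangle; Merging all regions: the regions partially overlap (shared area 50.27 mm²), so overlapping operands fuse into one piece — 1 connected region. Overall, the cross-section is a single solid region. The nearest boundary edge runs (4.50, 30.50)→(4.50, 19.83); distance from the point to it = 2.10 mm. The point is inside the cross-section and 2.10 mm from the nearest boundary — more than the 1.2 mm shell width (3 × 0.4), so it's in the infill interior.

infill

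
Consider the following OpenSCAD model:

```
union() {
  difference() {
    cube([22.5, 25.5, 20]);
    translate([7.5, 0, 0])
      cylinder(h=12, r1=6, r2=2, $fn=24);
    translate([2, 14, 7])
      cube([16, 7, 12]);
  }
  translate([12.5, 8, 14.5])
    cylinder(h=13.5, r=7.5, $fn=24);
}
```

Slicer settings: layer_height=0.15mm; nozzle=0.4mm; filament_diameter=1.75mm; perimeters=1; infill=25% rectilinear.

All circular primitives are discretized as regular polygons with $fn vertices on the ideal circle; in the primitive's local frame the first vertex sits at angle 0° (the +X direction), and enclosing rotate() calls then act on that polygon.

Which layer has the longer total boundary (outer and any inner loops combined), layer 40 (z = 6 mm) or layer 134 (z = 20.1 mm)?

Layer 40 (z = 6): the 22.5×25.5 cube contributes its full rectangle (perimeter 96.00 mm); the cone at (7.5, 0) contributes a regular 24-gon of circumradius 4.000 (interpolated between r1=6 and r2=2 at t=0.500) (perimeter = 2·24·4.000·sin(180°/24) = 25.06 mm); the cube at (2, 14) is absent (z outside [7, 19]); Taking the first minus the rest: starting from the 22.5×25.5 cube, the cone at (7.5, 0) partially overlaps it — only the 24.85 mm² overlap (of its 49.69 mm²) is removed, clipping the outline — boundary = 100.53 mm; the cylinder at (12.5, 8) does not reach this height (z outside [14.5, 28]); Taking the union: only that combined region is present, so the union is just that shape — boundary = 100.53 mm. So its perimeter = 100.53 mm. Layer 134 (z = 20.1): the cube is absent (z outside [0, 20]); the cone at (7.5, 0) is absent (z outside [0, 12]); the cube at (2, 14) does not reach this height (z outside [7, 19]); Subtracting the remaining from the first: the first operand is absent here, so nothing remains; the r=7.5 cylinder at (12.5, 8) gives a regular 24-gon of circumradius 7.5 (constant along its height) (perimeter = 2·24·7.500·sin(180°/24) = 46.99 mm); Combining (union): only the r=7.5 cylinder at (12.5, 8) is present, so the union is just that shape — boundary = 46.99 mm. So its perimeter = 46.99 mm. Layer 40 is larger (100.53 vs 46.99 mm).

layer 40 (z = 6 mm)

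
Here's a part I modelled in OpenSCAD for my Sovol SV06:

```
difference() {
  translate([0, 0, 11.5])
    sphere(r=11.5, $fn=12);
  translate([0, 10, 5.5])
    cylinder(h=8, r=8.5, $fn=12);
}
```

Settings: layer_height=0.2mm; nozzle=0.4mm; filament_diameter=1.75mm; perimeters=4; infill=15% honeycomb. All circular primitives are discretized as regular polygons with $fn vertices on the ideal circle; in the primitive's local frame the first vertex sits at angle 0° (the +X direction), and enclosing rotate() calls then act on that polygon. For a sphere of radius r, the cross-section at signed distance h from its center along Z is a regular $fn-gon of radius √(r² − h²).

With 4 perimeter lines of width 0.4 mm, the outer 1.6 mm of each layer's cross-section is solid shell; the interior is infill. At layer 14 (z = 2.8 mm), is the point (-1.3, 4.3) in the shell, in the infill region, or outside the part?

At z = 2.8 mm: the sphere: section is a regular 12-gon, circumradius = √(r²−h²) = √(11.5²−8.7²) = 7.521; the cylinder at (0, 10) is not intersected at this z (z outside [5.5, 13.5]); After the difference (first − rest): none of the subtracted shapes is present at this height, so the r=11.5 sphere is unchanged — 1 connected region. Overall, the cross-section is a single solid region. The nearest boundary edge runs (0.00, 7.52)→(-3.76, 6.51); distance from the point to it = 2.77 mm. The point is inside the cross-section and 2.77 mm from the nearest boundary — more than the 1.6 mm shell width (4 × 0.4), so it's in the infill interior.

infill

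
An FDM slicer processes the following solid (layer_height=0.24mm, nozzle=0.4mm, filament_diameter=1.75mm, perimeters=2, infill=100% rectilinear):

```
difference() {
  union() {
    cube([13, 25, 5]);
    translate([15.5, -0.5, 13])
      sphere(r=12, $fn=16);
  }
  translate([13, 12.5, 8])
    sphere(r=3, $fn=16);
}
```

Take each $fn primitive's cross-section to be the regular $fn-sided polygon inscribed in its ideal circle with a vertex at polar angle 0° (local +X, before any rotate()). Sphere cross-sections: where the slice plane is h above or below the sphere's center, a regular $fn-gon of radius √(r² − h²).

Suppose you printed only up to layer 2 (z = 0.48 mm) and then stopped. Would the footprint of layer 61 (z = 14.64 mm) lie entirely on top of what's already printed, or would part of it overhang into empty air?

part overhangs

Compare the two slices. At z = 0.48: the cube is present — its section is the full 13×25 rectangle (area 325.00 mm²); the sphere at (15.5, -0.5) is not intersected at this z (|z−center|=12.520 > r=12); Taking the union: only the 13×25 cube is present, so the union is just that shape — area = 325.00 mm²; the sphere at (13, 12.5) is not intersected at this z (|z−center|=7.520 > r=3); After the difference (first − rest): none of the subtracted shapes is present at this height, so the result so far is unchanged — area = 325.00 mm². At z = 14.64: the cube is absent (z outside [0, 5]); the r=12 sphere at (15.5, -0.5) contributes a regular 16-gon of circumradius √(12²−1.64²) = 11.887 (area = (16/2)·11.887²·sin(360°/16) = 432.62 mm²); Combining (union): only the r=12 sphere at (15.5, -0.5) is present, so the union is just that shape — area = 432.62 mm²; the sphere at (13, 12.5) is absent (|z−center|=6.640 > r=3); Subtracting the remaining from the first: none of the subtracted shapes is present at this height, so the result so far is unchanged — area = 432.62 mm². Checking containment: at z = 14.64 the cross-section extends beyond the z = 0.48 cross-section by about 358.23 mm².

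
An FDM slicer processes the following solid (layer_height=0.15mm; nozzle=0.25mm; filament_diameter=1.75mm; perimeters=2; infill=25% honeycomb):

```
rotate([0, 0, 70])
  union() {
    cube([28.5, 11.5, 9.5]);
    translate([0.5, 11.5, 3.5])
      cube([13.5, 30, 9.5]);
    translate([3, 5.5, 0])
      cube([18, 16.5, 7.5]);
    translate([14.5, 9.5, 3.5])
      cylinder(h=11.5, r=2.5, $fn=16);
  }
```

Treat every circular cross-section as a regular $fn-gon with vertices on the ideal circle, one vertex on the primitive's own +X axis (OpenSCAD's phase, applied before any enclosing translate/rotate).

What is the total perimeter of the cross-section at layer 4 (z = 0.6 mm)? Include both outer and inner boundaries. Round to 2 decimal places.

At z = 0.6 mm: the cube (footprint 28.5×11.5) is included at this height (perimeter 80.00 mm); the cube at (0.5, 11.5) is not intersected at this z (z outside [3.5, 13]); the cube at (3, 5.5) is present — its section is the full 18×16.5 rectangle (perimeter 69.00 mm); the cylinder at (14.5, 9.5) is absent (z outside [3.5, 15]); Merging all regions: the regions partially overlap (shared area 108.00 mm²), so the edge portions inside another operand are dropped and the merged outline is re-measured after clipping — boundary = 101.00 mm; (rotated 70° about Z; rotation is an isometry so areas/perimeters/island counts are preserved). Overall, the cross-section is a single solid region. Total boundary length (outer) = 101.00 mm.

101.00 mm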